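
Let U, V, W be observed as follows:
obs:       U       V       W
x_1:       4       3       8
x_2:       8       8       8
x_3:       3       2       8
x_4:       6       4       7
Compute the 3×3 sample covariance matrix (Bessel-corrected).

Step 1 — column means:
  mean(U) = (4 + 8 + 3 + 6) / 4 = 21/4 = 5.25
  mean(V) = (3 + 8 + 2 + 4) / 4 = 17/4 = 4.25
  mean(W) = (8 + 8 + 8 + 7) / 4 = 31/4 = 7.75

Step 2 — sample covariance S[i,j] = (1/(n-1)) · Σ_k (x_{k,i} - mean_i) · (x_{k,j} - mean_j), with n-1 = 3.
  S[U,U] = ((-1.25)·(-1.25) + (2.75)·(2.75) + (-2.25)·(-2.25) + (0.75)·(0.75)) / 3 = 14.75/3 = 4.9167
  S[U,V] = ((-1.25)·(-1.25) + (2.75)·(3.75) + (-2.25)·(-2.25) + (0.75)·(-0.25)) / 3 = 16.75/3 = 5.5833
  S[U,W] = ((-1.25)·(0.25) + (2.75)·(0.25) + (-2.25)·(0.25) + (0.75)·(-0.75)) / 3 = -0.75/3 = -0.25
  S[V,V] = ((-1.25)·(-1.25) + (3.75)·(3.75) + (-2.25)·(-2.25) + (-0.25)·(-0.25)) / 3 = 20.75/3 = 6.9167
  S[V,W] = ((-1.25)·(0.25) + (3.75)·(0.25) + (-2.25)·(0.25) + (-0.25)·(-0.75)) / 3 = 0.25/3 = 0.0833
  S[W,W] = ((0.25)·(0.25) + (0.25)·(0.25) + (0.25)·(0.25) + (-0.75)·(-0.75)) / 3 = 0.75/3 = 0.25

S is symmetric (S[j,i] = S[i,j]). Assembling:

S = [[4.9167, 5.5833, -0.25],
 [5.5833, 6.9167, 0.0833],
 [-0.25, 0.0833, 0.25]]


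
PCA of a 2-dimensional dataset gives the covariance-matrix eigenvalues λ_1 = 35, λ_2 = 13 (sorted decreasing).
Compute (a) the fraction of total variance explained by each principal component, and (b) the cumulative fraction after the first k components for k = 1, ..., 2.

Step 1 — total variance = trace(Sigma) = Σ λ_i = 35 + 13 = 48.

Step 2 — fraction explained by component i = λ_i / Σ λ:
  PC1: 35/48 = 0.7292
  PC2: 13/48 = 0.2708

Step 3 — cumulative fraction after k components = (λ_1 + ... + λ_k) / Σ λ:
  k = 1: 35/48 = 0.7292
  k = 2: (35 + 13)/48 = 48/48 = 1

Summary (fraction, with percent):

explained: PC1 0.7292 (72.92%), PC2 0.2708 (27.08%);  cumulative: 0.7292, 1


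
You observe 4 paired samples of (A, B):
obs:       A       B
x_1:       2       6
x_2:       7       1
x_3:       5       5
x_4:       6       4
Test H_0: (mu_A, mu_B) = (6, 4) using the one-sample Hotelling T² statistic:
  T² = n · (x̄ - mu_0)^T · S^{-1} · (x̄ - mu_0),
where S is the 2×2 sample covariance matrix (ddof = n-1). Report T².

Step 1 — sample mean vector:
  mean(A) = (2 + 7 + 5 + 6) / 4 = 20/4 = 5
  mean(B) = (6 + 1 + 5 + 4) / 4 = 16/4 = 4
  x̄ = (5, 4),  deviation x̄ - mu_0 = (5, 4) - (6, 4) = (-1, 0).

Step 2 — sample covariance matrix, S[i,j] = (1/(n-1)) · Σ_k (x_{k,i} - mean_i) · (x_{k,j} - mean_j), divisor n-1 = 3:
  S[A,A] = ((-3)·(-3) + (2)·(2) + (0)·(0) + (1)·(1)) / 3 = 14/3 = 4.6667
  S[A,B] = ((-3)·(2) + (2)·(-3) + (0)·(1) + (1)·(0)) / 3 = -12/3 = -4
  S[B,B] = ((2)·(2) + (-3)·(-3) + (1)·(1) + (0)·(0)) / 3 = 14/3 = 4.6667
  S = [[4.6667, -4],
 [-4, 4.6667]].

Step 3 — invert S. det(S) = 4.6667·4.6667 - (-4)² = 5.7778.
  S^{-1} = (1/det) · [[d, -b], [-b, a]] = [[0.8077, 0.6923],
 [0.6923, 0.8077]].

Step 4 — quadratic form (x̄ - mu_0)^T · S^{-1} · (x̄ - mu_0):
  S^{-1} · (x̄ - mu_0) = (-0.8077, -0.6923),
  (x̄ - mu_0)^T · [...] = (-1)·(-0.8077) + (0)·(-0.6923) = 0.8077.

Step 5 — scale by n: T² = 4 · 0.8077 = 3.2308.

T² ≈ 3.2308


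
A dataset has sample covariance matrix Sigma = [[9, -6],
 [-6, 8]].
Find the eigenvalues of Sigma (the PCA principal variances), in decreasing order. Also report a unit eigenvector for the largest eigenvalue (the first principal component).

Step 1 — characteristic polynomial of 2×2 Sigma:
  det(Sigma - λI) = λ² - trace · λ + det = 0.
  trace = 9 + 8 = 17, det = 9·8 - (-6)² = 36.
Step 2 — discriminant:
  Δ = trace² - 4·det = 289 - 144 = 145.
Step 3 — eigenvalues:
  λ = (trace ± √Δ)/2 = (17 ± 12.0416)/2,
  λ_1 = 14.5208,  λ_2 = 2.4792.

Step 4 — unit eigenvector for λ_1: solve (Sigma - λ_1 I)v = 0. First row:
  (9 - 14.5208)·v_x + (-6)·v_y = 0, i.e. (-5.5208)·v_x + (-6)·v_y = 0,
  so v ∝ (b, λ_1 - a) = (-6, 5.5208); multiply by -1 so the first entry is positive: u = (6, -5.5208).
  ||u|| = √((6)² + (-5.5208)²) = √(66.4792) ≈ 8.1535,
  v_1 = u/||u|| ≈ (0.7359, -0.6771) (||v_1|| = 1).

λ_1 = 14.5208,  λ_2 = 2.4792;  v_1 ≈ (0.7359, -0.6771)


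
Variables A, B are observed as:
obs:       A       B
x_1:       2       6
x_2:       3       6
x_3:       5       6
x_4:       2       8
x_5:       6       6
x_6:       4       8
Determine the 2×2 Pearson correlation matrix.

Step 1 — column means:
  mean(A) = (2 + 3 + 5 + 2 + 6 + 4) / 6 = 22/6 = 3.6667
  mean(B) = (6 + 6 + 6 + 8 + 6 + 8) / 6 = 40/6 = 6.6667

Step 2 — sample variances and covariances s[i,j] = (1/(n-1)) · Σ_k (x_{k,i} - mean_i) · (x_{k,j} - mean_j), with n-1 = 5:
  s[A,A] = ((-1.6667)·(-1.6667) + (-0.6667)·(-0.6667) + (1.3333)·(1.3333) + (-1.6667)·(-1.6667) + (2.3333)·(2.3333) + (0.3333)·(0.3333)) / 5 = 13.3333/5 = 2.6667
  s[A,B] = ((-1.6667)·(-0.6667) + (-0.6667)·(-0.6667) + (1.3333)·(-0.6667) + (-1.6667)·(1.3333) + (2.3333)·(-0.6667) + (0.3333)·(1.3333)) / 5 = -2.6667/5 = -0.5333
  s[B,B] = ((-0.6667)·(-0.6667) + (-0.6667)·(-0.6667) + (-0.6667)·(-0.6667) + (1.3333)·(1.3333) + (-0.6667)·(-0.6667) + (1.3333)·(1.3333)) / 5 = 5.3333/5 = 1.0667
  Sample standard deviations s_i = √(s[i,i]):
  s(A) = √(2.6667) = 1.633
  s(B) = √(1.0667) = 1.0328

Step 3 — r_{ij} = s_{ij} / (s_i · s_j):
  r[A,A] = 1 (diagonal).
  r[A,B] = -0.5333 / (1.633 · 1.0328) = -0.5333 / 1.6865 = -0.3162
  r[B,B] = 1 (diagonal).

R is symmetric with unit diagonal. Assembling:

R = [[1, -0.3162],
 [-0.3162, 1]]


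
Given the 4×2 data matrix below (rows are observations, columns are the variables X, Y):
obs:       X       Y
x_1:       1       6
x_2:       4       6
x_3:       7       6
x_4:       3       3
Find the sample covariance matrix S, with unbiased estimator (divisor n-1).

Step 1 — column means:
  mean(X) = (1 + 4 + 7 + 3) / 4 = 15/4 = 3.75
  mean(Y) = (6 + 6 + 6 + 3) / 4 = 21/4 = 5.25

Step 2 — sample covariance S[i,j] = (1/(n-1)) · Σ_k (x_{k,i} - mean_i) · (x_{k,j} - mean_j), with n-1 = 3.
  S[X,X] = ((-2.75)·(-2.75) + (0.25)·(0.25) + (3.25)·(3.25) + (-0.75)·(-0.75)) / 3 = 18.75/3 = 6.25
  S[X,Y] = ((-2.75)·(0.75) + (0.25)·(0.75) + (3.25)·(0.75) + (-0.75)·(-2.25)) / 3 = 2.25/3 = 0.75
  S[Y,Y] = ((0.75)·(0.75) + (0.75)·(0.75) + (0.75)·(0.75) + (-2.25)·(-2.25)) / 3 = 6.75/3 = 2.25

S is symmetric (S[j,i] = S[i,j]). Assembling:

S = [[6.25, 0.75],
 [0.75, 2.25]]


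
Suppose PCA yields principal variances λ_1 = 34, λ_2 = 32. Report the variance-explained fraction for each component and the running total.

Step 1 — total variance = trace(Sigma) = Σ λ_i = 34 + 32 = 66.

Step 2 — fraction explained by component i = λ_i / Σ λ:
  PC1: 34/66 = 0.5152
  PC2: 32/66 = 0.4848

Step 3 — cumulative fraction after k components = (λ_1 + ... + λ_k) / Σ λ:
  k = 1: 34/66 = 0.5152
  k = 2: (34 + 32)/66 = 66/66 = 1

Summary (fraction, with percent):

explained: PC1 0.5152 (51.52%), PC2 0.4848 (48.48%);  cumulative: 0.5152, 1


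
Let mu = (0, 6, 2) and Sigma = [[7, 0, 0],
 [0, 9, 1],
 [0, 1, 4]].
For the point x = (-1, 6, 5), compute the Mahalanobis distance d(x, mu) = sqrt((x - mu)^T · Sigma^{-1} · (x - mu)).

Step 1 — centre the observation: (x - mu) = (-1, 0, 3).

Step 2 — invert Sigma (cofactor / det for 3×3, or solve directly):
  Sigma^{-1} = [[0.1429, 0, 0],
 [0, 0.1143, -0.0286],
 [0, -0.0286, 0.2571]].

Step 3 — form the quadratic (x - mu)^T · Sigma^{-1} · (x - mu):
  Sigma^{-1} · (x - mu) = (-0.1429, -0.0857, 0.7714).
  (x - mu)^T · [Sigma^{-1} · (x - mu)] = (-1)·(-0.1429) + (0)·(-0.0857) + (3)·(0.7714) = 2.4571.

Step 4 — take square root: d = √(2.4571) ≈ 1.5675.

d(x, mu) = √(2.4571) ≈ 1.5675


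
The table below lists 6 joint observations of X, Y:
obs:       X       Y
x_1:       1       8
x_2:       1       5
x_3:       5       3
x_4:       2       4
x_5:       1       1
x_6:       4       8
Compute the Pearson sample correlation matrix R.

Step 1 — column means:
  mean(X) = (1 + 1 + 5 + 2 + 1 + 4) / 6 = 14/6 = 2.3333
  mean(Y) = (8 + 5 + 3 + 4 + 1 + 8) / 6 = 29/6 = 4.8333

Step 2 — sample variances and covariances s[i,j] = (1/(n-1)) · Σ_k (x_{k,i} - mean_i) · (x_{k,j} - mean_j), with n-1 = 5:
  s[X,X] = ((-1.3333)·(-1.3333) + (-1.3333)·(-1.3333) + (2.6667)·(2.6667) + (-0.3333)·(-0.3333) + (-1.3333)·(-1.3333) + (1.6667)·(1.6667)) / 5 = 15.3333/5 = 3.0667
  s[X,Y] = ((-1.3333)·(3.1667) + (-1.3333)·(0.1667) + (2.6667)·(-1.8333) + (-0.3333)·(-0.8333) + (-1.3333)·(-3.8333) + (1.6667)·(3.1667)) / 5 = 1.3333/5 = 0.2667
  s[Y,Y] = ((3.1667)·(3.1667) + (0.1667)·(0.1667) + (-1.8333)·(-1.8333) + (-0.8333)·(-0.8333) + (-3.8333)·(-3.8333) + (3.1667)·(3.1667)) / 5 = 38.8333/5 = 7.7667
  Sample standard deviations s_i = √(s[i,i]):
  s(X) = √(3.0667) = 1.7512
  s(Y) = √(7.7667) = 2.7869

Step 3 — r_{ij} = s_{ij} / (s_i · s_j):
  r[X,X] = 1 (diagonal).
  r[X,Y] = 0.2667 / (1.7512 · 2.7869) = 0.2667 / 4.8803 = 0.0546
  r[Y,Y] = 1 (diagonal).

R is symmetric with unit diagonal. Assembling:

R = [[1, 0.0546],
 [0.0546, 1]]


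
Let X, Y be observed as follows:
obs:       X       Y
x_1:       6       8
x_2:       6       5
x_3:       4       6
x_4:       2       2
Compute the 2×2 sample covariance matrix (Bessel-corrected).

Step 1 — column means:
  mean(X) = (6 + 6 + 4 + 2) / 4 = 18/4 = 4.5
  mean(Y) = (8 + 5 + 6 + 2) / 4 = 21/4 = 5.25

Step 2 — sample covariance S[i,j] = (1/(n-1)) · Σ_k (x_{k,i} - mean_i) · (x_{k,j} - mean_j), with n-1 = 3.
  S[X,X] = ((1.5)·(1.5) + (1.5)·(1.5) + (-0.5)·(-0.5) + (-2.5)·(-2.5)) / 3 = 11/3 = 3.6667
  S[X,Y] = ((1.5)·(2.75) + (1.5)·(-0.25) + (-0.5)·(0.75) + (-2.5)·(-3.25)) / 3 = 11.5/3 = 3.8333
  S[Y,Y] = ((2.75)·(2.75) + (-0.25)·(-0.25) + (0.75)·(0.75) + (-3.25)·(-3.25)) / 3 = 18.75/3 = 6.25

S is symmetric (S[j,i] = S[i,j]). Assembling:

S = [[3.6667, 3.8333],
 [3.8333, 6.25]]


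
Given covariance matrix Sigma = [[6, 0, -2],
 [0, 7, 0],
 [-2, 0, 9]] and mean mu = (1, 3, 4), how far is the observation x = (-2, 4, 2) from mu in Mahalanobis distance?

Step 1 — centre the observation: (x - mu) = (-3, 1, -2).

Step 2 — invert Sigma (cofactor / det for 3×3, or solve directly):
  Sigma^{-1} = [[0.18, 0, 0.04],
 [0, 0.1429, 0],
 [0.04, 0, 0.12]].

Step 3 — form the quadratic (x - mu)^T · Sigma^{-1} · (x - mu):
  Sigma^{-1} · (x - mu) = (-0.62, 0.1429, -0.36).
  (x - mu)^T · [Sigma^{-1} · (x - mu)] = (-3)·(-0.62) + (1)·(0.1429) + (-2)·(-0.36) = 2.7229.

Step 4 — take square root: d = √(2.7229) ≈ 1.6501.

d(x, mu) = √(2.7229) ≈ 1.6501


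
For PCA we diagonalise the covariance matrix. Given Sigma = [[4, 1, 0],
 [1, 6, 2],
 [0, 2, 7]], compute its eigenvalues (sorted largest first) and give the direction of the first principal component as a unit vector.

Step 1 — characteristic polynomial p(λ) = det(λI - Sigma) = λ³ - tr·λ² + c_1·λ - det, where tr = trace, c_1 = sum of the principal 2×2 minors, det = det(Sigma):
  tr = 4 + 6 + 7 = 17,
  c_1 = (4·6 - (1)²) + (4·7 - (0)²) + (6·7 - (2)²) = 23 + 28 + 38 = 89,
  det = 4·(6·7 - (2)²) - (1)·((1)·7 - (2)·(0)) + (0)·((1)·(2) - 6·(0)) = 4·(38) - (1)·(7) + (0)·(2) = 145.
  So p(λ) = λ³ - 17λ² + 89λ - 145.
Step 2 — look for an integer root (rational root theorem: any rational root is an integer divisor of 145). Testing λ = 5:
  p(5) = 125 - 425 + 445 - 145 = 0  ✓
  Dividing out (λ - 5): p(λ) = (λ - 5)(λ² - 12λ + 29).
Step 3 — remaining eigenvalues from the quadratic λ² - 12λ + 29 = 0:
  Δ = 12² - 4·29 = 144 - 116 = 28,  λ = (12 ± √28)/2 = (12 ± 5.2915)/2 ≈ 8.6458 or 3.3542.
  Sorted: λ_1 = 8.6458,  λ_2 = 5,  λ_3 = 3.3542  (check: sum = 17 = tr ✓).

Step 4 — unit eigenvector for λ_1 ≈ 8.6458: v spans the null space of (Sigma - λ_1 I), whose rows are
  r_1 = (-4.6458, 1, 0),  r_2 = (1, -2.6458, 2),  r_3 = (0, 2, -1.6458).
  v is orthogonal to every row, so take v ∝ r_1 × r_2 = ((1)·(2) - (0)·(-2.6458), (0)·(1) - (-4.6458)·(2), (-4.6458)·(-2.6458) - (1)·(1)) ≈ (2, 9.2915, 11.2915).
  Let u = (2, 9.2915, 11.2915).
  ||u|| = √((2)² + (9.2915)² + (11.2915)²) = √(217.8301) ≈ 14.7591,  v_1 = u/||u|| ≈ (0.1355, 0.6295, 0.7651) (||v_1|| = 1).

λ_1 = 8.6458,  λ_2 = 5,  λ_3 = 3.3542;  v_1 ≈ (0.1355, 0.6295, 0.7651)


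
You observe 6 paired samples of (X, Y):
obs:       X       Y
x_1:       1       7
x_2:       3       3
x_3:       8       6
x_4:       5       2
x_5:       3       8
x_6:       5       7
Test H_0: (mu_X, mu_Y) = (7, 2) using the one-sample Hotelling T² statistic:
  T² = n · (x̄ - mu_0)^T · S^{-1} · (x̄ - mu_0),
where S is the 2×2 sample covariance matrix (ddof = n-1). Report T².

Step 1 — sample mean vector:
  mean(X) = (1 + 3 + 8 + 5 + 3 + 5) / 6 = 25/6 = 4.1667
  mean(Y) = (7 + 3 + 6 + 2 + 8 + 7) / 6 = 33/6 = 5.5
  x̄ = (4.1667, 5.5),  deviation x̄ - mu_0 = (4.1667, 5.5) - (7, 2) = (-2.8333, 3.5).

Step 2 — sample covariance matrix, S[i,j] = (1/(n-1)) · Σ_k (x_{k,i} - mean_i) · (x_{k,j} - mean_j), divisor n-1 = 5:
  S[X,X] = ((-3.1667)·(-3.1667) + (-1.1667)·(-1.1667) + (3.8333)·(3.8333) + (0.8333)·(0.8333) + (-1.1667)·(-1.1667) + (0.8333)·(0.8333)) / 5 = 28.8333/5 = 5.7667
  S[X,Y] = ((-3.1667)·(1.5) + (-1.1667)·(-2.5) + (3.8333)·(0.5) + (0.8333)·(-3.5) + (-1.1667)·(2.5) + (0.8333)·(1.5)) / 5 = -4.5/5 = -0.9
  S[Y,Y] = ((1.5)·(1.5) + (-2.5)·(-2.5) + (0.5)·(0.5) + (-3.5)·(-3.5) + (2.5)·(2.5) + (1.5)·(1.5)) / 5 = 29.5/5 = 5.9
  S = [[5.7667, -0.9],
 [-0.9, 5.9]].

Step 3 — invert S. det(S) = 5.7667·5.9 - (-0.9)² = 33.2133.
  S^{-1} = (1/det) · [[d, -b], [-b, a]] = [[0.1776, 0.0271],
 [0.0271, 0.1736]].

Step 4 — quadratic form (x̄ - mu_0)^T · S^{-1} · (x̄ - mu_0):
  S^{-1} · (x̄ - mu_0) = (-0.4085, 0.5309),
  (x̄ - mu_0)^T · [...] = (-2.8333)·(-0.4085) + (3.5)·(0.5309) = 3.0155.

Step 5 — scale by n: T² = 6 · 3.0155 = 18.0931.

T² ≈ 18.0931


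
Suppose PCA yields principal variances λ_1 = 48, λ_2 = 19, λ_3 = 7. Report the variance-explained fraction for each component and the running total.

Step 1 — total variance = trace(Sigma) = Σ λ_i = 48 + 19 + 7 = 74.

Step 2 — fraction explained by component i = λ_i / Σ λ:
  PC1: 48/74 = 0.6486
  PC2: 19/74 = 0.2568
  PC3: 7/74 = 0.0946

Step 3 — cumulative fraction after k components = (λ_1 + ... + λ_k) / Σ λ:
  k = 1: 48/74 = 0.6486
  k = 2: (48 + 19)/74 = 67/74 = 0.9054
  k = 3: (48 + 19 + 7)/74 = 74/74 = 1

Summary (fraction, with percent):

explained: PC1 0.6486 (64.86%), PC2 0.2568 (25.68%), PC3 0.0946 (9.46%);  cumulative: 0.6486, 0.9054, 1


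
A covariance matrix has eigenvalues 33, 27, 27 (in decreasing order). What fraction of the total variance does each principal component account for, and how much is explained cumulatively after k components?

Step 1 — total variance = trace(Sigma) = Σ λ_i = 33 + 27 + 27 = 87.

Step 2 — fraction explained by component i = λ_i / Σ λ:
  PC1: 33/87 = 0.3793
  PC2: 27/87 = 0.3103
  PC3: 27/87 = 0.3103

Step 3 — cumulative fraction after k components = (λ_1 + ... + λ_k) / Σ λ:
  k = 1: 33/87 = 0.3793
  k = 2: (33 + 27)/87 = 60/87 = 0.6897
  k = 3: (33 + 27 + 27)/87 = 87/87 = 1

Summary (fraction, with percent):

explained: PC1 0.3793 (37.93%), PC2 0.3103 (31.03%), PC3 0.3103 (31.03%);  cumulative: 0.3793, 0.6897, 1


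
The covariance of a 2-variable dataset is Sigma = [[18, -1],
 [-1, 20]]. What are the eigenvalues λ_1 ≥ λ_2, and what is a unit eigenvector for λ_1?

Step 1 — characteristic polynomial of 2×2 Sigma:
  det(Sigma - λI) = λ² - trace · λ + det = 0.
  trace = 18 + 20 = 38, det = 18·20 - (-1)² = 359.
Step 2 — discriminant:
  Δ = trace² - 4·det = 1444 - 1436 = 8.
Step 3 — eigenvalues:
  λ = (trace ± √Δ)/2 = (38 ± 2.8284)/2,
  λ_1 = 20.4142,  λ_2 = 17.5858.

Step 4 — unit eigenvector for λ_1: solve (Sigma - λ_1 I)v = 0. First row:
  (18 - 20.4142)·v_x + (-1)·v_y = 0, i.e. (-2.4142)·v_x + (-1)·v_y = 0,
  so v ∝ (b, λ_1 - a) = (-1, 2.4142); multiply by -1 so the first entry is positive: u = (1, -2.4142).
  ||u|| = √((1)² + (-2.4142)²) = √(6.8284) ≈ 2.6131,
  v_1 = u/||u|| ≈ (0.3827, -0.9239) (||v_1|| = 1).

λ_1 = 20.4142,  λ_2 = 17.5858;  v_1 ≈ (0.3827, -0.9239)


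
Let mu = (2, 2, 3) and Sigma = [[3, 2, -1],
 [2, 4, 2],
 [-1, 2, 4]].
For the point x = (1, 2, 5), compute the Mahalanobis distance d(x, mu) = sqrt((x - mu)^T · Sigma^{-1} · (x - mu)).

Step 1 — centre the observation: (x - mu) = (-1, 0, 2).

Step 2 — invert Sigma (cofactor / det for 3×3, or solve directly):
  Sigma^{-1} = [[1.5, -1.25, 1],
 [-1.25, 1.375, -1],
 [1, -1, 1]].

Step 3 — form the quadratic (x - mu)^T · Sigma^{-1} · (x - mu):
  Sigma^{-1} · (x - mu) = (0.5, -0.75, 1).
  (x - mu)^T · [Sigma^{-1} · (x - mu)] = (-1)·(0.5) + (0)·(-0.75) + (2)·(1) = 1.5.

Step 4 — take square root: d = √(1.5) ≈ 1.2247.

d(x, mu) = √(1.5) ≈ 1.2247


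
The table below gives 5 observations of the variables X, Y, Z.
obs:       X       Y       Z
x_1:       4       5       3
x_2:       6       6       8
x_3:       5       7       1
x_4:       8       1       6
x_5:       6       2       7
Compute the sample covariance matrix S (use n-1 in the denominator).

Step 1 — column means:
  mean(X) = (4 + 6 + 5 + 8 + 6) / 5 = 29/5 = 5.8
  mean(Y) = (5 + 6 + 7 + 1 + 2) / 5 = 21/5 = 4.2
  mean(Z) = (3 + 8 + 1 + 6 + 7) / 5 = 25/5 = 5

Step 2 — sample covariance S[i,j] = (1/(n-1)) · Σ_k (x_{k,i} - mean_i) · (x_{k,j} - mean_j), with n-1 = 4.
  S[X,X] = ((-1.8)·(-1.8) + (0.2)·(0.2) + (-0.8)·(-0.8) + (2.2)·(2.2) + (0.2)·(0.2)) / 4 = 8.8/4 = 2.2
  S[X,Y] = ((-1.8)·(0.8) + (0.2)·(1.8) + (-0.8)·(2.8) + (2.2)·(-3.2) + (0.2)·(-2.2)) / 4 = -10.8/4 = -2.7
  S[X,Z] = ((-1.8)·(-2) + (0.2)·(3) + (-0.8)·(-4) + (2.2)·(1) + (0.2)·(2)) / 4 = 10/4 = 2.5
  S[Y,Y] = ((0.8)·(0.8) + (1.8)·(1.8) + (2.8)·(2.8) + (-3.2)·(-3.2) + (-2.2)·(-2.2)) / 4 = 26.8/4 = 6.7
  S[Y,Z] = ((0.8)·(-2) + (1.8)·(3) + (2.8)·(-4) + (-3.2)·(1) + (-2.2)·(2)) / 4 = -15/4 = -3.75
  S[Z,Z] = ((-2)·(-2) + (3)·(3) + (-4)·(-4) + (1)·(1) + (2)·(2)) / 4 = 34/4 = 8.5

S is symmetric (S[j,i] = S[i,j]). Assembling:

S = [[2.2, -2.7, 2.5],
 [-2.7, 6.7, -3.75],
 [2.5, -3.75, 8.5]]


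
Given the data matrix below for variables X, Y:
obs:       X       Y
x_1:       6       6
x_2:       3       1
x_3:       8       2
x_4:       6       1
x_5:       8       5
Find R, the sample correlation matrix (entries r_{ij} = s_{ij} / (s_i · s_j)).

Step 1 — column means:
  mean(X) = (6 + 3 + 8 + 6 + 8) / 5 = 31/5 = 6.2
  mean(Y) = (6 + 1 + 2 + 1 + 5) / 5 = 15/5 = 3

Step 2 — sample variances and covariances s[i,j] = (1/(n-1)) · Σ_k (x_{k,i} - mean_i) · (x_{k,j} - mean_j), with n-1 = 4:
  s[X,X] = ((-0.2)·(-0.2) + (-3.2)·(-3.2) + (1.8)·(1.8) + (-0.2)·(-0.2) + (1.8)·(1.8)) / 4 = 16.8/4 = 4.2
  s[X,Y] = ((-0.2)·(3) + (-3.2)·(-2) + (1.8)·(-1) + (-0.2)·(-2) + (1.8)·(2)) / 4 = 8/4 = 2
  s[Y,Y] = ((3)·(3) + (-2)·(-2) + (-1)·(-1) + (-2)·(-2) + (2)·(2)) / 4 = 22/4 = 5.5
  Sample standard deviations s_i = √(s[i,i]):
  s(X) = √(4.2) = 2.0494
  s(Y) = √(5.5) = 2.3452

Step 3 — r_{ij} = s_{ij} / (s_i · s_j):
  r[X,X] = 1 (diagonal).
  r[X,Y] = 2 / (2.0494 · 2.3452) = 2 / 4.8062 = 0.4161
  r[Y,Y] = 1 (diagonal).

R is symmetric with unit diagonal. Assembling:

R = [[1, 0.4161],
 [0.4161, 1]]


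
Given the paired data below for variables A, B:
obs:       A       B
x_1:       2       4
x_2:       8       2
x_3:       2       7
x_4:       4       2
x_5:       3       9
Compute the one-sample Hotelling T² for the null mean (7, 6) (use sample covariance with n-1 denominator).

Step 1 — sample mean vector:
  mean(A) = (2 + 8 + 2 + 4 + 3) / 5 = 19/5 = 3.8
  mean(B) = (4 + 2 + 7 + 2 + 9) / 5 = 24/5 = 4.8
  x̄ = (3.8, 4.8),  deviation x̄ - mu_0 = (3.8, 4.8) - (7, 6) = (-3.2, -1.2).

Step 2 — sample covariance matrix, S[i,j] = (1/(n-1)) · Σ_k (x_{k,i} - mean_i) · (x_{k,j} - mean_j), divisor n-1 = 4:
  S[A,A] = ((-1.8)·(-1.8) + (4.2)·(4.2) + (-1.8)·(-1.8) + (0.2)·(0.2) + (-0.8)·(-0.8)) / 4 = 24.8/4 = 6.2
  S[A,B] = ((-1.8)·(-0.8) + (4.2)·(-2.8) + (-1.8)·(2.2) + (0.2)·(-2.8) + (-0.8)·(4.2)) / 4 = -18.2/4 = -4.55
  S[B,B] = ((-0.8)·(-0.8) + (-2.8)·(-2.8) + (2.2)·(2.2) + (-2.8)·(-2.8) + (4.2)·(4.2)) / 4 = 38.8/4 = 9.7
  S = [[6.2, -4.55],
 [-4.55, 9.7]].

Step 3 — invert S. det(S) = 6.2·9.7 - (-4.55)² = 39.4375.
  S^{-1} = (1/det) · [[d, -b], [-b, a]] = [[0.246, 0.1154],
 [0.1154, 0.1572]].

Step 4 — quadratic form (x̄ - mu_0)^T · S^{-1} · (x̄ - mu_0):
  S^{-1} · (x̄ - mu_0) = (-0.9255, -0.5578),
  (x̄ - mu_0)^T · [...] = (-3.2)·(-0.9255) + (-1.2)·(-0.5578) = 3.6311.

Step 5 — scale by n: T² = 5 · 3.6311 = 18.1553.

T² ≈ 18.1553


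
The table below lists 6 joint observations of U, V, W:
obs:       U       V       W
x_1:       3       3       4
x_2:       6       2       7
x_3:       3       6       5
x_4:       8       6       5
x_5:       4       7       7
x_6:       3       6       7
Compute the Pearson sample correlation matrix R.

Step 1 — column means:
  mean(U) = (3 + 6 + 3 + 8 + 4 + 3) / 6 = 27/6 = 4.5
  mean(V) = (3 + 2 + 6 + 6 + 7 + 6) / 6 = 30/6 = 5
  mean(W) = (4 + 7 + 5 + 5 + 7 + 7) / 6 = 35/6 = 5.8333

Step 2 — sample variances and covariances s[i,j] = (1/(n-1)) · Σ_k (x_{k,i} - mean_i) · (x_{k,j} - mean_j), with n-1 = 5:
  s[U,U] = ((-1.5)·(-1.5) + (1.5)·(1.5) + (-1.5)·(-1.5) + (3.5)·(3.5) + (-0.5)·(-0.5) + (-1.5)·(-1.5)) / 5 = 21.5/5 = 4.3
  s[U,V] = ((-1.5)·(-2) + (1.5)·(-3) + (-1.5)·(1) + (3.5)·(1) + (-0.5)·(2) + (-1.5)·(1)) / 5 = -2/5 = -0.4
  s[U,W] = ((-1.5)·(-1.8333) + (1.5)·(1.1667) + (-1.5)·(-0.8333) + (3.5)·(-0.8333) + (-0.5)·(1.1667) + (-1.5)·(1.1667)) / 5 = 0.5/5 = 0.1
  s[V,V] = ((-2)·(-2) + (-3)·(-3) + (1)·(1) + (1)·(1) + (2)·(2) + (1)·(1)) / 5 = 20/5 = 4
  s[V,W] = ((-2)·(-1.8333) + (-3)·(1.1667) + (1)·(-0.8333) + (1)·(-0.8333) + (2)·(1.1667) + (1)·(1.1667)) / 5 = 2/5 = 0.4
  s[W,W] = ((-1.8333)·(-1.8333) + (1.1667)·(1.1667) + (-0.8333)·(-0.8333) + (-0.8333)·(-0.8333) + (1.1667)·(1.1667) + (1.1667)·(1.1667)) / 5 = 8.8333/5 = 1.7667
  Sample standard deviations s_i = √(s[i,i]):
  s(U) = √(4.3) = 2.0736
  s(V) = √(4) = 2
  s(W) = √(1.7667) = 1.3292

Step 3 — r_{ij} = s_{ij} / (s_i · s_j):
  r[U,U] = 1 (diagonal).
  r[U,V] = -0.4 / (2.0736 · 2) = -0.4 / 4.1473 = -0.0964
  r[U,W] = 0.1 / (2.0736 · 1.3292) = 0.1 / 2.7562 = 0.0363
  r[V,V] = 1 (diagonal).
  r[V,W] = 0.4 / (2 · 1.3292) = 0.4 / 2.6583 = 0.1505
  r[W,W] = 1 (diagonal).

R is symmetric with unit diagonal. Assembling:

R = [[1, -0.0964, 0.0363],
 [-0.0964, 1, 0.1505],
 [0.0363, 0.1505, 1]]


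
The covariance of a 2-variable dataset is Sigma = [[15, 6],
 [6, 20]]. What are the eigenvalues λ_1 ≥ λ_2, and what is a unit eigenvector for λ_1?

Step 1 — characteristic polynomial of 2×2 Sigma:
  det(Sigma - λI) = λ² - trace · λ + det = 0.
  trace = 15 + 20 = 35, det = 15·20 - (6)² = 264.
Step 2 — discriminant:
  Δ = trace² - 4·det = 1225 - 1056 = 169.
Step 3 — eigenvalues:
  λ = (trace ± √Δ)/2 = (35 ± 13)/2,
  λ_1 = 24,  λ_2 = 11.

Step 4 — unit eigenvector for λ_1: solve (Sigma - λ_1 I)v = 0. First row:
  (15 - 24)·v_x + (6)·v_y = 0, i.e. (-9)·v_x + (6)·v_y = 0,
  so v ∝ (b, λ_1 - a) = (6, 9) = u.
  ||u|| = √((6)² + (9)²) = √(117) ≈ 10.8167,
  v_1 = u/||u|| ≈ (0.5547, 0.8321) (||v_1|| = 1).

λ_1 = 24,  λ_2 = 11;  v_1 ≈ (0.5547, 0.8321)


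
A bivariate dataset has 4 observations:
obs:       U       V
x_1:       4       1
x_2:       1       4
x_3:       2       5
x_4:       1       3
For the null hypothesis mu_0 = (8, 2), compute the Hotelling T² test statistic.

Step 1 — sample mean vector:
  mean(U) = (4 + 1 + 2 + 1) / 4 = 8/4 = 2
  mean(V) = (1 + 4 + 5 + 3) / 4 = 13/4 = 3.25
  x̄ = (2, 3.25),  deviation x̄ - mu_0 = (2, 3.25) - (8, 2) = (-6, 1.25).

Step 2 — sample covariance matrix, S[i,j] = (1/(n-1)) · Σ_k (x_{k,i} - mean_i) · (x_{k,j} - mean_j), divisor n-1 = 3:
  S[U,U] = ((2)·(2) + (-1)·(-1) + (0)·(0) + (-1)·(-1)) / 3 = 6/3 = 2
  S[U,V] = ((2)·(-2.25) + (-1)·(0.75) + (0)·(1.75) + (-1)·(-0.25)) / 3 = -5/3 = -1.6667
  S[V,V] = ((-2.25)·(-2.25) + (0.75)·(0.75) + (1.75)·(1.75) + (-0.25)·(-0.25)) / 3 = 8.75/3 = 2.9167
  S = [[2, -1.6667],
 [-1.6667, 2.9167]].

Step 3 — invert S. det(S) = 2·2.9167 - (-1.6667)² = 3.0556.
  S^{-1} = (1/det) · [[d, -b], [-b, a]] = [[0.9545, 0.5455],
 [0.5455, 0.6545]].

Step 4 — quadratic form (x̄ - mu_0)^T · S^{-1} · (x̄ - mu_0):
  S^{-1} · (x̄ - mu_0) = (-5.0455, -2.4545),
  (x̄ - mu_0)^T · [...] = (-6)·(-5.0455) + (1.25)·(-2.4545) = 27.2045.

Step 5 — scale by n: T² = 4 · 27.2045 = 108.8182.

T² ≈ 108.8182


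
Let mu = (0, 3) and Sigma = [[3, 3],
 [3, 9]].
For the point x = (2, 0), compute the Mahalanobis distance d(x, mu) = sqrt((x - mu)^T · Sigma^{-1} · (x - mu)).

Step 1 — centre the observation: (x - mu) = (2, -3).

Step 2 — invert Sigma. det(Sigma) = 3·9 - (3)² = 18.
  Sigma^{-1} = (1/det) · [[d, -b], [-b, a]] = [[0.5, -0.1667],
 [-0.1667, 0.1667]].

Step 3 — form the quadratic (x - mu)^T · Sigma^{-1} · (x - mu):
  Sigma^{-1} · (x - mu) = (1.5, -0.8333).
  (x - mu)^T · [Sigma^{-1} · (x - mu)] = (2)·(1.5) + (-3)·(-0.8333) = 5.5.

Step 4 — take square root: d = √(5.5) ≈ 2.3452.

d(x, mu) = √(5.5) ≈ 2.3452


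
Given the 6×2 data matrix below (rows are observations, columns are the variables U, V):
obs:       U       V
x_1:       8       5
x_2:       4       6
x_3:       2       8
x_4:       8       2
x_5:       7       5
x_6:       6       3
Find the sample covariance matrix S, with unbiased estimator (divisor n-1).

Step 1 — column means:
  mean(U) = (8 + 4 + 2 + 8 + 7 + 6) / 6 = 35/6 = 5.8333
  mean(V) = (5 + 6 + 8 + 2 + 5 + 3) / 6 = 29/6 = 4.8333

Step 2 — sample covariance S[i,j] = (1/(n-1)) · Σ_k (x_{k,i} - mean_i) · (x_{k,j} - mean_j), with n-1 = 5.
  S[U,U] = ((2.1667)·(2.1667) + (-1.8333)·(-1.8333) + (-3.8333)·(-3.8333) + (2.1667)·(2.1667) + (1.1667)·(1.1667) + (0.1667)·(0.1667)) / 5 = 28.8333/5 = 5.7667
  S[U,V] = ((2.1667)·(0.1667) + (-1.8333)·(1.1667) + (-3.8333)·(3.1667) + (2.1667)·(-2.8333) + (1.1667)·(0.1667) + (0.1667)·(-1.8333)) / 5 = -20.1667/5 = -4.0333
  S[V,V] = ((0.1667)·(0.1667) + (1.1667)·(1.1667) + (3.1667)·(3.1667) + (-2.8333)·(-2.8333) + (0.1667)·(0.1667) + (-1.8333)·(-1.8333)) / 5 = 22.8333/5 = 4.5667

S is symmetric (S[j,i] = S[i,j]). Assembling:

S = [[5.7667, -4.0333],
 [-4.0333, 4.5667]]


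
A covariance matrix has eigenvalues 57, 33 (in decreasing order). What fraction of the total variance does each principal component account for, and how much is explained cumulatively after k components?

Step 1 — total variance = trace(Sigma) = Σ λ_i = 57 + 33 = 90.

Step 2 — fraction explained by component i = λ_i / Σ λ:
  PC1: 57/90 = 0.6333
  PC2: 33/90 = 0.3667

Step 3 — cumulative fraction after k components = (λ_1 + ... + λ_k) / Σ λ:
  k = 1: 57/90 = 0.6333
  k = 2: (57 + 33)/90 = 90/90 = 1

Summary (fraction, with percent):

explained: PC1 0.6333 (63.33%), PC2 0.3667 (36.67%);  cumulative: 0.6333, 1


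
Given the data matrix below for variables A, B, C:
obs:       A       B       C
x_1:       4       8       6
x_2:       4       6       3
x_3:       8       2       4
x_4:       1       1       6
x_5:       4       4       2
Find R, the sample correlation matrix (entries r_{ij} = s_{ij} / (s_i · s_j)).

Step 1 — column means:
  mean(A) = (4 + 4 + 8 + 1 + 4) / 5 = 21/5 = 4.2
  mean(B) = (8 + 6 + 2 + 1 + 4) / 5 = 21/5 = 4.2
  mean(C) = (6 + 3 + 4 + 6 + 2) / 5 = 21/5 = 4.2

Step 2 — sample variances and covariances s[i,j] = (1/(n-1)) · Σ_k (x_{k,i} - mean_i) · (x_{k,j} - mean_j), with n-1 = 4:
  s[A,A] = ((-0.2)·(-0.2) + (-0.2)·(-0.2) + (3.8)·(3.8) + (-3.2)·(-3.2) + (-0.2)·(-0.2)) / 4 = 24.8/4 = 6.2
  s[A,B] = ((-0.2)·(3.8) + (-0.2)·(1.8) + (3.8)·(-2.2) + (-3.2)·(-3.2) + (-0.2)·(-0.2)) / 4 = 0.8/4 = 0.2
  s[A,C] = ((-0.2)·(1.8) + (-0.2)·(-1.2) + (3.8)·(-0.2) + (-3.2)·(1.8) + (-0.2)·(-2.2)) / 4 = -6.2/4 = -1.55
  s[B,B] = ((3.8)·(3.8) + (1.8)·(1.8) + (-2.2)·(-2.2) + (-3.2)·(-3.2) + (-0.2)·(-0.2)) / 4 = 32.8/4 = 8.2
  s[B,C] = ((3.8)·(1.8) + (1.8)·(-1.2) + (-2.2)·(-0.2) + (-3.2)·(1.8) + (-0.2)·(-2.2)) / 4 = -0.2/4 = -0.05
  s[C,C] = ((1.8)·(1.8) + (-1.2)·(-1.2) + (-0.2)·(-0.2) + (1.8)·(1.8) + (-2.2)·(-2.2)) / 4 = 12.8/4 = 3.2
  Sample standard deviations s_i = √(s[i,i]):
  s(A) = √(6.2) = 2.49
  s(B) = √(8.2) = 2.8636
  s(C) = √(3.2) = 1.7889

Step 3 — r_{ij} = s_{ij} / (s_i · s_j):
  r[A,A] = 1 (diagonal).
  r[A,B] = 0.2 / (2.49 · 2.8636) = 0.2 / 7.1302 = 0.028
  r[A,C] = -1.55 / (2.49 · 1.7889) = -1.55 / 4.4542 = -0.348
  r[B,B] = 1 (diagonal).
  r[B,C] = -0.05 / (2.8636 · 1.7889) = -0.05 / 5.1225 = -0.0098
  r[C,C] = 1 (diagonal).

R is symmetric with unit diagonal. Assembling:

R = [[1, 0.028, -0.348],
 [0.028, 1, -0.0098],
 [-0.348, -0.0098, 1]]


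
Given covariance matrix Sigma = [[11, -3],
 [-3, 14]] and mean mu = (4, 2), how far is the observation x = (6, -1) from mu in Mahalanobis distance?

Step 1 — centre the observation: (x - mu) = (2, -3).

Step 2 — invert Sigma. det(Sigma) = 11·14 - (-3)² = 145.
  Sigma^{-1} = (1/det) · [[d, -b], [-b, a]] = [[0.0966, 0.0207],
 [0.0207, 0.0759]].

Step 3 — form the quadratic (x - mu)^T · Sigma^{-1} · (x - mu):
  Sigma^{-1} · (x - mu) = (0.131, -0.1862).
  (x - mu)^T · [Sigma^{-1} · (x - mu)] = (2)·(0.131) + (-3)·(-0.1862) = 0.8207.

Step 4 — take square root: d = √(0.8207) ≈ 0.9059.

d(x, mu) = √(0.8207) ≈ 0.9059


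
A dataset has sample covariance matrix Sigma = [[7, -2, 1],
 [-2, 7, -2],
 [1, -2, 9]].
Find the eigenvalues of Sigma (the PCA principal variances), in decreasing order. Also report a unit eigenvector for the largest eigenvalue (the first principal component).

Step 1 — characteristic polynomial p(λ) = det(λI - Sigma) = λ³ - tr·λ² + c_1·λ - det, where tr = trace, c_1 = sum of the principal 2×2 minors, det = det(Sigma):
  tr = 7 + 7 + 9 = 23,
  c_1 = (7·7 - (-2)²) + (7·9 - (1)²) + (7·9 - (-2)²) = 45 + 62 + 59 = 166,
  det = 7·(7·9 - (-2)²) - (-2)·((-2)·9 - (-2)·(1)) + (1)·((-2)·(-2) - 7·(1)) = 7·(59) - (-2)·(-16) + (1)·(-3) = 378.
  So p(λ) = λ³ - 23λ² + 166λ - 378.
Step 2 — look for an integer root (rational root theorem: any rational root is an integer divisor of 378). Testing λ = 7:
  p(7) = 343 - 1127 + 1162 - 378 = 0  ✓
  Dividing out (λ - 7): p(λ) = (λ - 7)(λ² - 16λ + 54).
Step 3 — remaining eigenvalues from the quadratic λ² - 16λ + 54 = 0:
  Δ = 16² - 4·54 = 256 - 216 = 40,  λ = (16 ± √40)/2 = (16 ± 6.3246)/2 ≈ 11.1623 or 4.8377.
  Sorted: λ_1 = 11.1623,  λ_2 = 7,  λ_3 = 4.8377  (check: sum = 23 = tr ✓).

Step 4 — unit eigenvector for λ_1 ≈ 11.1623: v spans the null space of (Sigma - λ_1 I), whose rows are
  r_1 = (-4.1623, -2, 1),  r_2 = (-2, -4.1623, -2),  r_3 = (1, -2, -2.1623).
  v is orthogonal to every row, so take v ∝ r_1 × r_2 = ((-2)·(-2) - (1)·(-4.1623), (1)·(-2) - (-4.1623)·(-2), (-4.1623)·(-4.1623) - (-2)·(-2)) ≈ (8.1623, -10.3246, 13.3246).
  Let u = (8.1623, -10.3246, 13.3246).
  ||u|| = √((8.1623)² + (-10.3246)² + (13.3246)²) = √(350.763) ≈ 18.7287,  v_1 = u/||u|| ≈ (0.4358, -0.5513, 0.7115) (||v_1|| = 1).

λ_1 = 11.1623,  λ_2 = 7,  λ_3 = 4.8377;  v_1 ≈ (0.4358, -0.5513, 0.7115)


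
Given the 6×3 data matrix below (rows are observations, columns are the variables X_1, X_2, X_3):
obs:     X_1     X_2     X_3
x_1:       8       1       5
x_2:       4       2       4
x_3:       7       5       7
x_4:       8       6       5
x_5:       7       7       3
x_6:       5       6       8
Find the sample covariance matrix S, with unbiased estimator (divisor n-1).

Step 1 — column means:
  mean(X_1) = (8 + 4 + 7 + 8 + 7 + 5) / 6 = 39/6 = 6.5
  mean(X_2) = (1 + 2 + 5 + 6 + 7 + 6) / 6 = 27/6 = 4.5
  mean(X_3) = (5 + 4 + 7 + 5 + 3 + 8) / 6 = 32/6 = 5.3333

Step 2 — sample covariance S[i,j] = (1/(n-1)) · Σ_k (x_{k,i} - mean_i) · (x_{k,j} - mean_j), with n-1 = 5.
  S[X_1,X_1] = ((1.5)·(1.5) + (-2.5)·(-2.5) + (0.5)·(0.5) + (1.5)·(1.5) + (0.5)·(0.5) + (-1.5)·(-1.5)) / 5 = 13.5/5 = 2.7
  S[X_1,X_2] = ((1.5)·(-3.5) + (-2.5)·(-2.5) + (0.5)·(0.5) + (1.5)·(1.5) + (0.5)·(2.5) + (-1.5)·(1.5)) / 5 = 2.5/5 = 0.5
  S[X_1,X_3] = ((1.5)·(-0.3333) + (-2.5)·(-1.3333) + (0.5)·(1.6667) + (1.5)·(-0.3333) + (0.5)·(-2.3333) + (-1.5)·(2.6667)) / 5 = -2/5 = -0.4
  S[X_2,X_2] = ((-3.5)·(-3.5) + (-2.5)·(-2.5) + (0.5)·(0.5) + (1.5)·(1.5) + (2.5)·(2.5) + (1.5)·(1.5)) / 5 = 29.5/5 = 5.9
  S[X_2,X_3] = ((-3.5)·(-0.3333) + (-2.5)·(-1.3333) + (0.5)·(1.6667) + (1.5)·(-0.3333) + (2.5)·(-2.3333) + (1.5)·(2.6667)) / 5 = 3/5 = 0.6
  S[X_3,X_3] = ((-0.3333)·(-0.3333) + (-1.3333)·(-1.3333) + (1.6667)·(1.6667) + (-0.3333)·(-0.3333) + (-2.3333)·(-2.3333) + (2.6667)·(2.6667)) / 5 = 17.3333/5 = 3.4667

S is symmetric (S[j,i] = S[i,j]). Assembling:

S = [[2.7, 0.5, -0.4],
 [0.5, 5.9, 0.6],
 [-0.4, 0.6, 3.4667]]


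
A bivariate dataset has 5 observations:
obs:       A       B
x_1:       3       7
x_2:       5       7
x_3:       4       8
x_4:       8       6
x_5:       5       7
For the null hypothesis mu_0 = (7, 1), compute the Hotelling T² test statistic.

Step 1 — sample mean vector:
  mean(A) = (3 + 5 + 4 + 8 + 5) / 5 = 25/5 = 5
  mean(B) = (7 + 7 + 8 + 6 + 7) / 5 = 35/5 = 7
  x̄ = (5, 7),  deviation x̄ - mu_0 = (5, 7) - (7, 1) = (-2, 6).

Step 2 — sample covariance matrix, S[i,j] = (1/(n-1)) · Σ_k (x_{k,i} - mean_i) · (x_{k,j} - mean_j), divisor n-1 = 4:
  S[A,A] = ((-2)·(-2) + (0)·(0) + (-1)·(-1) + (3)·(3) + (0)·(0)) / 4 = 14/4 = 3.5
  S[A,B] = ((-2)·(0) + (0)·(0) + (-1)·(1) + (3)·(-1) + (0)·(0)) / 4 = -4/4 = -1
  S[B,B] = ((0)·(0) + (0)·(0) + (1)·(1) + (-1)·(-1) + (0)·(0)) / 4 = 2/4 = 0.5
  S = [[3.5, -1],
 [-1, 0.5]].

Step 3 — invert S. det(S) = 3.5·0.5 - (-1)² = 0.75.
  S^{-1} = (1/det) · [[d, -b], [-b, a]] = [[0.6667, 1.3333],
 [1.3333, 4.6667]].

Step 4 — quadratic form (x̄ - mu_0)^T · S^{-1} · (x̄ - mu_0):
  S^{-1} · (x̄ - mu_0) = (6.6667, 25.3333),
  (x̄ - mu_0)^T · [...] = (-2)·(6.6667) + (6)·(25.3333) = 138.6667.

Step 5 — scale by n: T² = 5 · 138.6667 = 693.3333.

T² ≈ 693.3333


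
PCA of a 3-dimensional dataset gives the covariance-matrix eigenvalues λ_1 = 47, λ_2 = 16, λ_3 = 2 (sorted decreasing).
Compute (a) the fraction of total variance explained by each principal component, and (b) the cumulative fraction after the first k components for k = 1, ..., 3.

Step 1 — total variance = trace(Sigma) = Σ λ_i = 47 + 16 + 2 = 65.

Step 2 — fraction explained by component i = λ_i / Σ λ:
  PC1: 47/65 = 0.7231
  PC2: 16/65 = 0.2462
  PC3: 2/65 = 0.0308

Step 3 — cumulative fraction after k components = (λ_1 + ... + λ_k) / Σ λ:
  k = 1: 47/65 = 0.7231
  k = 2: (47 + 16)/65 = 63/65 = 0.9692
  k = 3: (47 + 16 + 2)/65 = 65/65 = 1

Summary (fraction, with percent):

explained: PC1 0.7231 (72.31%), PC2 0.2462 (24.62%), PC3 0.0308 (3.08%);  cumulative: 0.7231, 0.9692, 1


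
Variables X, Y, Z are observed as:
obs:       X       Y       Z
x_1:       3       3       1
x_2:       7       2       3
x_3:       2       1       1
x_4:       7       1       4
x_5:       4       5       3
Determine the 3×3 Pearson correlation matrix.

Step 1 — column means:
  mean(X) = (3 + 7 + 2 + 7 + 4) / 5 = 23/5 = 4.6
  mean(Y) = (3 + 2 + 1 + 1 + 5) / 5 = 12/5 = 2.4
  mean(Z) = (1 + 3 + 1 + 4 + 3) / 5 = 12/5 = 2.4

Step 2 — sample variances and covariances s[i,j] = (1/(n-1)) · Σ_k (x_{k,i} - mean_i) · (x_{k,j} - mean_j), with n-1 = 4:
  s[X,X] = ((-1.6)·(-1.6) + (2.4)·(2.4) + (-2.6)·(-2.6) + (2.4)·(2.4) + (-0.6)·(-0.6)) / 4 = 21.2/4 = 5.3
  s[X,Y] = ((-1.6)·(0.6) + (2.4)·(-0.4) + (-2.6)·(-1.4) + (2.4)·(-1.4) + (-0.6)·(2.6)) / 4 = -3.2/4 = -0.8
  s[X,Z] = ((-1.6)·(-1.4) + (2.4)·(0.6) + (-2.6)·(-1.4) + (2.4)·(1.6) + (-0.6)·(0.6)) / 4 = 10.8/4 = 2.7
  s[Y,Y] = ((0.6)·(0.6) + (-0.4)·(-0.4) + (-1.4)·(-1.4) + (-1.4)·(-1.4) + (2.6)·(2.6)) / 4 = 11.2/4 = 2.8
  s[Y,Z] = ((0.6)·(-1.4) + (-0.4)·(0.6) + (-1.4)·(-1.4) + (-1.4)·(1.6) + (2.6)·(0.6)) / 4 = 0.2/4 = 0.05
  s[Z,Z] = ((-1.4)·(-1.4) + (0.6)·(0.6) + (-1.4)·(-1.4) + (1.6)·(1.6) + (0.6)·(0.6)) / 4 = 7.2/4 = 1.8
  Sample standard deviations s_i = √(s[i,i]):
  s(X) = √(5.3) = 2.3022
  s(Y) = √(2.8) = 1.6733
  s(Z) = √(1.8) = 1.3416

Step 3 — r_{ij} = s_{ij} / (s_i · s_j):
  r[X,X] = 1 (diagonal).
  r[X,Y] = -0.8 / (2.3022 · 1.6733) = -0.8 / 3.8523 = -0.2077
  r[X,Z] = 2.7 / (2.3022 · 1.3416) = 2.7 / 3.0887 = 0.8742
  r[Y,Y] = 1 (diagonal).
  r[Y,Z] = 0.05 / (1.6733 · 1.3416) = 0.05 / 2.245 = 0.0223
  r[Z,Z] = 1 (diagonal).

R is symmetric with unit diagonal. Assembling:

R = [[1, -0.2077, 0.8742],
 [-0.2077, 1, 0.0223],
 [0.8742, 0.0223, 1]]


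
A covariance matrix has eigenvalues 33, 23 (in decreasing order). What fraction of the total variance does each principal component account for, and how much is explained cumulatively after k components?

Step 1 — total variance = trace(Sigma) = Σ λ_i = 33 + 23 = 56.

Step 2 — fraction explained by component i = λ_i / Σ λ:
  PC1: 33/56 = 0.5893
  PC2: 23/56 = 0.4107

Step 3 — cumulative fraction after k components = (λ_1 + ... + λ_k) / Σ λ:
  k = 1: 33/56 = 0.5893
  k = 2: (33 + 23)/56 = 56/56 = 1

Summary (fraction, with percent):

explained: PC1 0.5893 (58.93%), PC2 0.4107 (41.07%);  cumulative: 0.5893, 1


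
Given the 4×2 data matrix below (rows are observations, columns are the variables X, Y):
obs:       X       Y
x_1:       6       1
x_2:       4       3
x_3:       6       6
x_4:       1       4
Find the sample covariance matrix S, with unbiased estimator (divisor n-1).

Step 1 — column means:
  mean(X) = (6 + 4 + 6 + 1) / 4 = 17/4 = 4.25
  mean(Y) = (1 + 3 + 6 + 4) / 4 = 14/4 = 3.5

Step 2 — sample covariance S[i,j] = (1/(n-1)) · Σ_k (x_{k,i} - mean_i) · (x_{k,j} - mean_j), with n-1 = 3.
  S[X,X] = ((1.75)·(1.75) + (-0.25)·(-0.25) + (1.75)·(1.75) + (-3.25)·(-3.25)) / 3 = 16.75/3 = 5.5833
  S[X,Y] = ((1.75)·(-2.5) + (-0.25)·(-0.5) + (1.75)·(2.5) + (-3.25)·(0.5)) / 3 = -1.5/3 = -0.5
  S[Y,Y] = ((-2.5)·(-2.5) + (-0.5)·(-0.5) + (2.5)·(2.5) + (0.5)·(0.5)) / 3 = 13/3 = 4.3333

S is symmetric (S[j,i] = S[i,j]). Assembling:

S = [[5.5833, -0.5],
 [-0.5, 4.3333]]


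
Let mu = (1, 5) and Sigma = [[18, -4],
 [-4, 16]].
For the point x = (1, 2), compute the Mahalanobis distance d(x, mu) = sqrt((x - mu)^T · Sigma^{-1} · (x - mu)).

Step 1 — centre the observation: (x - mu) = (0, -3).

Step 2 — invert Sigma. det(Sigma) = 18·16 - (-4)² = 272.
  Sigma^{-1} = (1/det) · [[d, -b], [-b, a]] = [[0.0588, 0.0147],
 [0.0147, 0.0662]].

Step 3 — form the quadratic (x - mu)^T · Sigma^{-1} · (x - mu):
  Sigma^{-1} · (x - mu) = (-0.0441, -0.1985).
  (x - mu)^T · [Sigma^{-1} · (x - mu)] = (0)·(-0.0441) + (-3)·(-0.1985) = 0.5956.

Step 4 — take square root: d = √(0.5956) ≈ 0.7717.

d(x, mu) = √(0.5956) ≈ 0.7717


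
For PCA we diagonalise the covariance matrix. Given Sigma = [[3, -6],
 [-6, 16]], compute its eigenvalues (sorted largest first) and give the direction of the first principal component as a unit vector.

Step 1 — characteristic polynomial of 2×2 Sigma:
  det(Sigma - λI) = λ² - trace · λ + det = 0.
  trace = 3 + 16 = 19, det = 3·16 - (-6)² = 12.
Step 2 — discriminant:
  Δ = trace² - 4·det = 361 - 48 = 313.
Step 3 — eigenvalues:
  λ = (trace ± √Δ)/2 = (19 ± 17.6918)/2,
  λ_1 = 18.3459,  λ_2 = 0.6541.

Step 4 — unit eigenvector for λ_1: solve (Sigma - λ_1 I)v = 0. First row:
  (3 - 18.3459)·v_x + (-6)·v_y = 0, i.e. (-15.3459)·v_x + (-6)·v_y = 0,
  so v ∝ (b, λ_1 - a) = (-6, 15.3459); multiply by -1 so the first entry is positive: u = (6, -15.3459).
  ||u|| = √((6)² + (-15.3459)²) = √(271.4967) ≈ 16.4772,
  v_1 = u/||u|| ≈ (0.3641, -0.9313) (||v_1|| = 1).

λ_1 = 18.3459,  λ_2 = 0.6541;  v_1 ≈ (0.3641, -0.9313)


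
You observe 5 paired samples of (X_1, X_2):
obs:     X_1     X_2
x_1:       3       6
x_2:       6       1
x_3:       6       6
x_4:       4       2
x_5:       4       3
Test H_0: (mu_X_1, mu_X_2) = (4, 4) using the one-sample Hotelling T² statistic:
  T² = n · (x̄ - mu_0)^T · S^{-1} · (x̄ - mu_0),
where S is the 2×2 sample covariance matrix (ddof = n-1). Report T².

Step 1 — sample mean vector:
  mean(X_1) = (3 + 6 + 6 + 4 + 4) / 5 = 23/5 = 4.6
  mean(X_2) = (6 + 1 + 6 + 2 + 3) / 5 = 18/5 = 3.6
  x̄ = (4.6, 3.6),  deviation x̄ - mu_0 = (4.6, 3.6) - (4, 4) = (0.6, -0.4).

Step 2 — sample covariance matrix, S[i,j] = (1/(n-1)) · Σ_k (x_{k,i} - mean_i) · (x_{k,j} - mean_j), divisor n-1 = 4:
  S[X_1,X_1] = ((-1.6)·(-1.6) + (1.4)·(1.4) + (1.4)·(1.4) + (-0.6)·(-0.6) + (-0.6)·(-0.6)) / 4 = 7.2/4 = 1.8
  S[X_1,X_2] = ((-1.6)·(2.4) + (1.4)·(-2.6) + (1.4)·(2.4) + (-0.6)·(-1.6) + (-0.6)·(-0.6)) / 4 = -2.8/4 = -0.7
  S[X_2,X_2] = ((2.4)·(2.4) + (-2.6)·(-2.6) + (2.4)·(2.4) + (-1.6)·(-1.6) + (-0.6)·(-0.6)) / 4 = 21.2/4 = 5.3
  S = [[1.8, -0.7],
 [-0.7, 5.3]].

Step 3 — invert S. det(S) = 1.8·5.3 - (-0.7)² = 9.05.
  S^{-1} = (1/det) · [[d, -b], [-b, a]] = [[0.5856, 0.0773],
 [0.0773, 0.1989]].

Step 4 — quadratic form (x̄ - mu_0)^T · S^{-1} · (x̄ - mu_0):
  S^{-1} · (x̄ - mu_0) = (0.3204, -0.0331),
  (x̄ - mu_0)^T · [...] = (0.6)·(0.3204) + (-0.4)·(-0.0331) = 0.2055.

Step 5 — scale by n: T² = 5 · 0.2055 = 1.0276.

T² ≈ 1.0276
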